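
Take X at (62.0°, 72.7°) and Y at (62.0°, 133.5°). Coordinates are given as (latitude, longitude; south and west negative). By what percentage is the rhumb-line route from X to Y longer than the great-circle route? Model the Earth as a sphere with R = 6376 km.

Great circle: σ = 0.4797 rad → d_gc = Rσ = 3058.7 km
Rhumb: Δφ = +0.0000, Δλ = +1.0612, Δψ = +0.0000, q = Δφ/Δψ = 0.4695 → d_rh = R√(Δφ²+q²Δλ²) = 3176.4 km
Excess = (3176.4 − 3058.7) / 3058.7 = 117.7 / 3058.7 = 3.848% ≈ 3.8%

3.8%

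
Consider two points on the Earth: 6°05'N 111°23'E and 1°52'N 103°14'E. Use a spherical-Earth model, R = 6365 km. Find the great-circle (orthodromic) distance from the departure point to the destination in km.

1017 km

Haversine: a = sin²(Δφ/2)+cos φ₁ cos φ₂ sin²(Δλ/2) = 0.00637;  σ = 2·atan2(√a,√(1−a))
σ = 9.157° → d = Rσ = 6365·0.15982 = 1017 km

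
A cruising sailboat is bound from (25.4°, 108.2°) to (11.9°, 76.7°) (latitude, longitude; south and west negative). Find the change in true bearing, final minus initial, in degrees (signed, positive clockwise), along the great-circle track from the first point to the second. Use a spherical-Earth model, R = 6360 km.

Initial bearing θ₁ = atan2(sin Δλ cos φ₂, cos φ₁ sin φ₂ − sin φ₁ cos φ₂ cos Δλ) = 251.45°
Final bearing θ₂ = (initial bearing from the destination back to the start) + 180° = 241.07°
Δθ = θ₂ − θ₁ = -10.4°

-10.4°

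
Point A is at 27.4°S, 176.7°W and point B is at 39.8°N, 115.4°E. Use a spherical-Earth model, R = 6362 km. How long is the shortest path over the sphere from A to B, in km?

10235 km

Haversine: a = sin²(Δφ/2)+cos φ₁ cos φ₂ sin²(Δλ/2) = 0.51898;  σ = 2·atan2(√a,√(1−a))
σ = 92.175° → d = Rσ = 6362·1.60876 = 10235 km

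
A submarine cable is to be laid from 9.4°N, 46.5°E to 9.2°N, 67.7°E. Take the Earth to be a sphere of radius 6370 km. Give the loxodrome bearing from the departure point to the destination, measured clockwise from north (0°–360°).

Meridional parts: M(φ₁)=+0.1648, M(φ₂)=+0.1613 → ΔM = -0.0035;  Δλ = +0.3700 rad
tan C = Δλ / ΔM = -104.6066 → C = 90.55°

90.5°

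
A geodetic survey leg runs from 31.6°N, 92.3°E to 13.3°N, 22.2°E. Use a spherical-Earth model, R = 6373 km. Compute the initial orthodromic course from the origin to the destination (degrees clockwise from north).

271.4°

θ = atan2( sin Δλ·cos φ₂ ,  cos φ₁ sin φ₂ − sin φ₁ cos φ₂ cos Δλ )
  = atan2(-0.9151, +0.0224) = 271.40°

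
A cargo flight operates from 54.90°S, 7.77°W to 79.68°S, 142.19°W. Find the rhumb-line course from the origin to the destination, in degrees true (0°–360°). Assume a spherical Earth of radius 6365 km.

Meridional parts: M(φ₁)=-1.1512, M(φ₂)=-2.4046 → ΔM = -1.2534;  Δλ = -2.3461 rad
tan C = Δλ / ΔM = +1.8718 → C = 241.89°

241.9°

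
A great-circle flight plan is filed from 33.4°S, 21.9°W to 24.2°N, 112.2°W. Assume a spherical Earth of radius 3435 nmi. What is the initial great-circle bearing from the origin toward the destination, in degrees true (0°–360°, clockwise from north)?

290.4°

θ = atan2( sin Δλ·cos φ₂ ,  cos φ₁ sin φ₂ − sin φ₁ cos φ₂ cos Δλ )
  = atan2(-0.9121, +0.3396) = 290.42°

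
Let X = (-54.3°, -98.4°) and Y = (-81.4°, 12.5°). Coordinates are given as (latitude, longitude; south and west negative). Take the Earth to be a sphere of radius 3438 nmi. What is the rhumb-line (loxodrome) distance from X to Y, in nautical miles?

Δψ = ln[tan(π/4+φ₂/2)/tan(π/4+φ₁/2)] = -1.4546;  Δφ = -0.4730 rad,  Δλ = +1.9356 rad
q = Δφ/Δψ = 0.3252
d = R·√(Δφ² + q²Δλ²) = 3438·0.78729 = 2707 nmi

2707 nmi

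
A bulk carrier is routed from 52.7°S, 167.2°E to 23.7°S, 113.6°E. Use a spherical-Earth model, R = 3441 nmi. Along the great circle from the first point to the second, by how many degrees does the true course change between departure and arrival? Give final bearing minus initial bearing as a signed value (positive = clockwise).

Initial bearing θ₁ = atan2(sin Δλ cos φ₂, cos φ₁ sin φ₂ − sin φ₁ cos φ₂ cos Δλ) = 284.36°
Final bearing θ₂ = (initial bearing from the destination back to the start) + 180° = 320.12°
Δθ = θ₂ − θ₁ = +35.8°

+35.8°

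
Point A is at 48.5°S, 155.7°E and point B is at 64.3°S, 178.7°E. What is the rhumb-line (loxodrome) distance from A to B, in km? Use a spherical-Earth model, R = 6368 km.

Δψ = ln[tan(π/4+φ₂/2)/tan(π/4+φ₁/2)] = -0.5073;  Δφ = -0.2758 rad,  Δλ = +0.4014 rad
q = Δφ/Δψ = 0.5435
d = R·√(Δφ² + q²Δλ²) = 6368·0.35164 = 2239 km

2239 km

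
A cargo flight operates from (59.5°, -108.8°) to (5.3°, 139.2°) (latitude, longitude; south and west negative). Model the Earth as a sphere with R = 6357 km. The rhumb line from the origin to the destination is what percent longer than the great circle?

Great circle: σ = 1.6807 rad → d_gc = Rσ = 10684.5 km
Rhumb: Δφ = -0.9460, Δλ = -1.9548, Δψ = -1.2070, q = Δφ/Δψ = 0.7837 → d_rh = R√(Δφ²+q²Δλ²) = 11446.0 km
Excess = (11446.0 − 10684.5) / 10684.5 = 761.5 / 10684.5 = 7.13% ≈ 7.1%

7.1%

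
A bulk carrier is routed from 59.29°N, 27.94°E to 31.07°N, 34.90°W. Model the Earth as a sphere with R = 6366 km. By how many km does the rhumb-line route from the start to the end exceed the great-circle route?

Great circle: cos σ = sin φ₁ sin φ₂ + cos φ₁ cos φ₂ cos Δλ,  σ = 0.8719 rad → d_gc = 5550.4 km
Rhumb line: Δψ = -0.7214, q = Δφ/Δψ = 0.6827, d_rh = R√(Δφ²+q²Δλ²) = 5705.4 km
Excess = 5705.4 − 5550.4 = 155.0 ≈ 155 km

155 km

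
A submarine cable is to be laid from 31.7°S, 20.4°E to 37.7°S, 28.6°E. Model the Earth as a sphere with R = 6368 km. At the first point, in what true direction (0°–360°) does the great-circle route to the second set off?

θ = atan2( sin Δλ·cos φ₂ ,  cos φ₁ sin φ₂ − sin φ₁ cos φ₂ cos Δλ )
  = atan2(+0.1129, -0.1088) = 133.95°

133.9°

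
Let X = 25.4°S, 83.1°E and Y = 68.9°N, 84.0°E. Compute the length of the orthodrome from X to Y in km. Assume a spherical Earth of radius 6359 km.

10466 km

Haversine: a = sin²(Δφ/2)+cos φ₁ cos φ₂ sin²(Δλ/2) = 0.53751;  σ = 2·atan2(√a,√(1−a))
σ = 94.302° → d = Rσ = 6359·1.64589 = 10466 km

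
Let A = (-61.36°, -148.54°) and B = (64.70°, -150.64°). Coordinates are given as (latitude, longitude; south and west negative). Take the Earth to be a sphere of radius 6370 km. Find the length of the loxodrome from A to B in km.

14016 km

Δψ = ln[tan(π/4+φ₂/2)/tan(π/4+φ₁/2)] = +2.8596;  Δφ = +2.2002 rad,  Δλ = -0.0367 rad
q = Δφ/Δψ = 0.7694
d = R·√(Δφ² + q²Δλ²) = 6370·2.20034 = 14016 km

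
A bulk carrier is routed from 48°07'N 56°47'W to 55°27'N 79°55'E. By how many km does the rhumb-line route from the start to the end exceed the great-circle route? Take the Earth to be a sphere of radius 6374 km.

1599 km

Great circle: cos σ = sin φ₁ sin φ₂ + cos φ₁ cos φ₂ cos Δλ,  σ = 1.2264 rad → d_gc = 7816.9 km
Rhumb line: Δψ = +0.2075, q = Δφ/Δψ = 0.6168, d_rh = R√(Δφ²+q²Δλ²) = 9416.1 km
Excess = 9416.1 − 7816.9 = 1599.2 ≈ 1599 km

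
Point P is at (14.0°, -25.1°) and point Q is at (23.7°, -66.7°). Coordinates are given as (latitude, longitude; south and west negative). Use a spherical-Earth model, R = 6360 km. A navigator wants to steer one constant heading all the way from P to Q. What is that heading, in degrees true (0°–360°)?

283.9°

Δψ = ln[tan(π/4+φ₂/2)/tan(π/4+φ₁/2)] = +0.1792
Δλ = -0.7261 rad (taken the short way round)
course = atan2(Δλ, Δψ) = 283.86°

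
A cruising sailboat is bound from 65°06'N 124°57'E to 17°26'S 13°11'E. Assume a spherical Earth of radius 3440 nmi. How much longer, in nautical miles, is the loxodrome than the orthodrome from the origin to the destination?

367 nmi

Great circle: cos σ = sin φ₁ sin φ₂ + cos φ₁ cos φ₂ cos Δλ,  σ = 2.0050 rad → d_gc = 6897.3 nmi
Rhumb line: Δψ = -1.8197, q = Δφ/Δψ = 0.7916, d_rh = R√(Δφ²+q²Δλ²) = 7264.5 nmi
Excess = 7264.5 − 6897.3 = 367.2 ≈ 367 nmi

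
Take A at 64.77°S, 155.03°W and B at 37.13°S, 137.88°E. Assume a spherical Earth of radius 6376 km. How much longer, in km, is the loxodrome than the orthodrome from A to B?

199 km

Great circle: cos σ = sin φ₁ sin φ₂ + cos φ₁ cos φ₂ cos Δλ,  σ = 0.8253 rad → d_gc = 5262.1 km
Rhumb line: Δψ = +0.7982, q = Δφ/Δψ = 0.6044, d_rh = R√(Δφ²+q²Δλ²) = 5461.0 km
Excess = 5461.0 − 5262.1 = 198.9 ≈ 199 km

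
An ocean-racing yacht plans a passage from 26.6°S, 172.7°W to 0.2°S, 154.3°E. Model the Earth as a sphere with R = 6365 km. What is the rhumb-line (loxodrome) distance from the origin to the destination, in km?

4590 km

Rhumb course C = atan2(Δλ, Δψ) with Δψ = ln[tan(π/4+φ₂/2)/tan(π/4+φ₁/2)] = +0.4784, Δλ = -0.5760 → C = 309.71°
d = R·|Δφ| / |cos C| = 6365·0.46077 / 0.63895 = 4590 km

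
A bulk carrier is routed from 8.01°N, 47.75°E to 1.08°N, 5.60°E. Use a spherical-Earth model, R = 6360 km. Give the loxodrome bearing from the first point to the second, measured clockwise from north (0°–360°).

Δψ = ln[tan(π/4+φ₂/2)/tan(π/4+φ₁/2)] = -0.1214
Δλ = -0.7357 rad (taken the short way round)
course = atan2(Δλ, Δψ) = 260.63°

260.6°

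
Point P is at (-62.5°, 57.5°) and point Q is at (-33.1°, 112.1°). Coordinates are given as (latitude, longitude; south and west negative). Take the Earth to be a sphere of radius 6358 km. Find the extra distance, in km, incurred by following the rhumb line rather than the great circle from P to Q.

Great circle: cos σ = sin φ₁ sin φ₂ + cos φ₁ cos φ₂ cos Δλ,  σ = 0.7835 rad → d_gc = 4981.3 km
Rhumb line: Δψ = +0.7949, q = Δφ/Δψ = 0.6455, d_rh = R√(Δφ²+q²Δλ²) = 5093.1 km
Excess = 5093.1 − 4981.3 = 111.8 ≈ 112 km

112 km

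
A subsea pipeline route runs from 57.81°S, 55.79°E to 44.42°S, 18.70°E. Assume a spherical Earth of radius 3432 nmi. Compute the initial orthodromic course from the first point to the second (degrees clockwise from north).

θ = atan2( sin Δλ·cos φ₂ ,  cos φ₁ sin φ₂ − sin φ₁ cos φ₂ cos Δλ )
  = atan2(-0.4307, +0.1093) = 284.24°

284.2°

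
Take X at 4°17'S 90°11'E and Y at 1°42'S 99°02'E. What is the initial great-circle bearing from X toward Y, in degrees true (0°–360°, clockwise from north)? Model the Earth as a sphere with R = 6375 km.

74.0°

N = sin Δλ·cos φ₂ = +0.1538;  D = cos φ₁ sin φ₂ − sin φ₁ cos φ₂ cos Δλ = +0.0442
initial course = atan2(N, D) = 73.97°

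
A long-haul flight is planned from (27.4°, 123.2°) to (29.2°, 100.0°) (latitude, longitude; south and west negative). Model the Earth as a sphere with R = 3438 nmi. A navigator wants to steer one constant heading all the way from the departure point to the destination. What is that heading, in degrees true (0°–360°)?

Meridional parts: M(φ₁)=+0.4976, M(φ₂)=+0.5332 → ΔM = +0.0357;  Δλ = -0.4049 rad
tan C = Δλ / ΔM = -11.3476 → C = 275.04°

275.0°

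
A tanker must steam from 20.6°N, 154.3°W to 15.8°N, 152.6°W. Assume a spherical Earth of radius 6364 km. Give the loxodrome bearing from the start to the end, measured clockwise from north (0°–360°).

Meridional parts: M(φ₁)=+0.3675, M(φ₂)=+0.2793 → ΔM = -0.0882;  Δλ = +0.0297 rad
tan C = Δλ / ΔM = -0.3363 → C = 161.41°

161.4°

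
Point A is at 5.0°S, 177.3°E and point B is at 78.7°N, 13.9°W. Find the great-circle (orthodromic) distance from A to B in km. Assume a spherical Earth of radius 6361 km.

cos σ = sin φ₁ sin φ₂ + cos φ₁ cos φ₂ cos Δλ
      = sin(-5.00°)sin(78.70°) + cos(-5.00°)cos(78.70°)cos(168.80°) = -0.2769
σ = 106.078° → d = Rσ = 6361·1.85141 = 11777 km

11777 km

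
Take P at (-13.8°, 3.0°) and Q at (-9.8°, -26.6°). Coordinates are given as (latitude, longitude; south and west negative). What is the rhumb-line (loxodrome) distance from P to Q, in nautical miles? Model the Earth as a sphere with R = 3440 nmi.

1756 nmi

Δψ = ln[tan(π/4+φ₂/2)/tan(π/4+φ₁/2)] = +0.0713;  Δφ = +0.0698 rad,  Δλ = -0.5166 rad
q = Δφ/Δψ = 0.9787
d = R·√(Δφ² + q²Δλ²) = 3440·0.51039 = 1756 nmi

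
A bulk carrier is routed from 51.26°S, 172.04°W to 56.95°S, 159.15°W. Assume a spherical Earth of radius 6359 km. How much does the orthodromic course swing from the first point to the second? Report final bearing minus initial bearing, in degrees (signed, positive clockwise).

-10.5°

Initial bearing θ₁ = atan2(sin Δλ cos φ₂, cos φ₁ sin φ₂ − sin φ₁ cos φ₂ cos Δλ) = 132.08°
Final bearing θ₂ = (initial bearing from the destination back to the start) + 180° = 121.61°
Δθ = θ₂ − θ₁ = -10.5°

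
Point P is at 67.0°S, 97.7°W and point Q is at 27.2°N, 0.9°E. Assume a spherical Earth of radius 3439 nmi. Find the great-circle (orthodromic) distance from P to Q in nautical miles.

7095 nmi

cos σ = sin φ₁ sin φ₂ + cos φ₁ cos φ₂ cos Δλ
      = sin(-67.00°)sin(27.20°) + cos(-67.00°)cos(27.20°)cos(98.60°) = -0.4727
σ = 118.212° → d = Rσ = 3439·2.06318 = 7095 nmi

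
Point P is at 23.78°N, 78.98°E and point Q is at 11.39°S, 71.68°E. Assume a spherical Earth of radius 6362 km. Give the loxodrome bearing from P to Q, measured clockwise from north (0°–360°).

Meridional parts: M(φ₁)=+0.4275, M(φ₂)=-0.2001 → ΔM = -0.6276;  Δλ = -0.1274 rad
tan C = Δλ / ΔM = +0.2030 → C = 191.48°

191.5°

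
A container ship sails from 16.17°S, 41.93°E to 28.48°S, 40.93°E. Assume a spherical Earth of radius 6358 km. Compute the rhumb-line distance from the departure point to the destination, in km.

Rhumb course C = atan2(Δλ, Δψ) with Δψ = ln[tan(π/4+φ₂/2)/tan(π/4+φ₁/2)] = -0.2329, Δλ = -0.0175 → C = 184.29°
d = R·|Δφ| / |cos C| = 6358·0.21485 / 0.99720 = 1370 km

1370 km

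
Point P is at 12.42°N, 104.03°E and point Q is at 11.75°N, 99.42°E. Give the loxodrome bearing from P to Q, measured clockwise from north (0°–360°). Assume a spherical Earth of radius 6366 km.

261.5°

Meridional parts: M(φ₁)=+0.2185, M(φ₂)=+0.2065 → ΔM = -0.0120;  Δλ = -0.0805 rad
tan C = Δλ / ΔM = +6.7281 → C = 261.55°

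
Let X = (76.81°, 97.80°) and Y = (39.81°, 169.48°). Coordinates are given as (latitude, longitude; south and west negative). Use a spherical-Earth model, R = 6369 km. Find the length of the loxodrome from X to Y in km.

5518 km

Δψ = ln[tan(π/4+φ₂/2)/tan(π/4+φ₁/2)] = -1.3989;  Δφ = -0.6458 rad,  Δλ = +1.2511 rad
q = Δφ/Δψ = 0.4616
d = R·√(Δφ² + q²Δλ²) = 6369·0.86634 = 5518 km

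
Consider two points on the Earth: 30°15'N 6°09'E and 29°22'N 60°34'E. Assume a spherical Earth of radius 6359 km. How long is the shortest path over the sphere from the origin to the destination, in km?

5189 km

cos σ = sin φ₁ sin φ₂ + cos φ₁ cos φ₂ cos Δλ
      = sin(30.25°)sin(29.37°) + cos(30.25°)cos(29.37°)cos(54.42°) = 0.6851
σ = 46.756° → d = Rσ = 6359·0.81604 = 5189 km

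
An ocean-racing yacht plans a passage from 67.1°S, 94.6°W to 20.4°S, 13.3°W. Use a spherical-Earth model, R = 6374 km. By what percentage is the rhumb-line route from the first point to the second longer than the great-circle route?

Great circle: σ = 1.1850 rad → d_gc = Rσ = 7553.4 km
Rhumb: Δφ = +0.8151, Δλ = +1.4190, Δψ = +1.2330, q = Δφ/Δψ = 0.6611 → d_rh = R√(Δφ²+q²Δλ²) = 7920.7 km
Excess = (7920.7 − 7553.4) / 7553.4 = 367.3 / 7553.4 = 4.86% ≈ 4.9%

4.9%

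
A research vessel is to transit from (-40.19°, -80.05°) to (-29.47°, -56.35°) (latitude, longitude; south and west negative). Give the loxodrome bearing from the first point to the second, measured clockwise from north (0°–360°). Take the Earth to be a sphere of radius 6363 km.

61.1°

Δψ = ln[tan(π/4+φ₂/2)/tan(π/4+φ₁/2)] = +0.2286
Δλ = +0.4136 rad (taken the short way round)
course = atan2(Δλ, Δψ) = 61.07°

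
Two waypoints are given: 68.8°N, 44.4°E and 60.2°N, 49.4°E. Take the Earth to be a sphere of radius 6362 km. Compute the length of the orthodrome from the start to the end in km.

cos σ = sin φ₁ sin φ₂ + cos φ₁ cos φ₂ cos Δλ
      = sin(68.80°)sin(60.20°) + cos(68.80°)cos(60.20°)cos(5.00°) = 0.9881
σ = 8.858° → d = Rσ = 6362·0.15460 = 984 km

984 km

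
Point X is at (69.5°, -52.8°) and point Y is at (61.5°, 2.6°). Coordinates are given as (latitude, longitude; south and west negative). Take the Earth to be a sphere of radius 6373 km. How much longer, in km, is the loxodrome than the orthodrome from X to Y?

Great circle: cos σ = sin φ₁ sin φ₂ + cos φ₁ cos φ₂ cos Δλ,  σ = 0.4077 rad → d_gc = 2598.0 km
Rhumb line: Δψ = -0.3397, q = Δφ/Δψ = 0.4111, d_rh = R√(Δφ²+q²Δλ²) = 2684.9 km
Excess = 2684.9 − 2598.0 = 86.9 ≈ 87 km

87 km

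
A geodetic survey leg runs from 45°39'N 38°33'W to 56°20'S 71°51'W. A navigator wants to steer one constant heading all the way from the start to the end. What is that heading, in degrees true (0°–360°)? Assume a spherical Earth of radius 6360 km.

195.5°

Meridional parts: M(φ₁)=+0.8975, M(φ₂)=-1.1955 → ΔM = -2.0930;  Δλ = -0.5812 rad
tan C = Δλ / ΔM = +0.2777 → C = 195.52°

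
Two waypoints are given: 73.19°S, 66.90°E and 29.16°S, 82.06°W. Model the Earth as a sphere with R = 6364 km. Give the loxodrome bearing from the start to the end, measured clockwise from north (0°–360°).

298.0°

Δψ = ln[tan(π/4+φ₂/2)/tan(π/4+φ₁/2)] = +1.3797
Δλ = -2.5998 rad (taken the short way round)
course = atan2(Δλ, Δψ) = 297.96°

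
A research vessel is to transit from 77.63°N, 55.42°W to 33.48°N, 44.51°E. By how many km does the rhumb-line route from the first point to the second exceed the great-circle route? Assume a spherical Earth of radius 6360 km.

Great circle: cos σ = sin φ₁ sin φ₂ + cos φ₁ cos φ₂ cos Δλ,  σ = 1.0379 rad → d_gc = 6601.1 km
Rhumb line: Δψ = -1.6015, q = Δφ/Δψ = 0.4812, d_rh = R√(Δφ²+q²Δλ²) = 7246.0 km
Excess = 7246.0 − 6601.1 = 644.9 ≈ 645 km

645 km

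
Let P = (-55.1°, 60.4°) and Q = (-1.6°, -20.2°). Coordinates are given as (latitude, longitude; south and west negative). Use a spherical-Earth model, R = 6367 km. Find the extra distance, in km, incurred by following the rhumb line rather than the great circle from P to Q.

Great circle: cos σ = sin φ₁ sin φ₂ + cos φ₁ cos φ₂ cos Δλ,  σ = 1.4542 rad → d_gc = 9259.0 km
Rhumb line: Δψ = +1.1294, q = Δφ/Δψ = 0.8268, d_rh = R√(Δφ²+q²Δλ²) = 9496.6 km
Excess = 9496.6 − 9259.0 = 237.6 ≈ 238 km

238 km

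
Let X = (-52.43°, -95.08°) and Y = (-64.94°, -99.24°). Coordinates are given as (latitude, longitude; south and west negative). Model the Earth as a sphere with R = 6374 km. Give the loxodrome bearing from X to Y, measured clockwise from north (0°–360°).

189.7°

Δψ = ln[tan(π/4+φ₂/2)/tan(π/4+φ₁/2)] = -0.4256
Δλ = -0.0726 rad (taken the short way round)
course = atan2(Δλ, Δψ) = 189.68°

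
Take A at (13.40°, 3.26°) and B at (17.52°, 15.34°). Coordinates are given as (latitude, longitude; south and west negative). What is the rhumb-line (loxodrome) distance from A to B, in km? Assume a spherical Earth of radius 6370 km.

1373 km

Rhumb course C = atan2(Δλ, Δψ) with Δψ = ln[tan(π/4+φ₂/2)/tan(π/4+φ₁/2)] = +0.0746, Δλ = +0.2108 → C = 70.51°
d = R·|Δφ| / |cos C| = 6370·0.07191 / 0.33367 = 1373 km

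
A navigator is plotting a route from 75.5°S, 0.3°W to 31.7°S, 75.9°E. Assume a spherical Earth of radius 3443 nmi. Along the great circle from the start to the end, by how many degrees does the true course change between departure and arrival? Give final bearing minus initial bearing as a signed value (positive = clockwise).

Initial bearing θ₁ = atan2(sin Δλ cos φ₂, cos φ₁ sin φ₂ − sin φ₁ cos φ₂ cos Δλ) = 85.51°
Final bearing θ₂ = (initial bearing from the destination back to the start) + 180° = 17.06°
Δθ = θ₂ − θ₁ = -68.4°

-68.4°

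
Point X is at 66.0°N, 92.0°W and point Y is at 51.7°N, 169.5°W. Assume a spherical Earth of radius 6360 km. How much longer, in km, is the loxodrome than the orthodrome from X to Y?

267 km

Great circle: cos σ = sin φ₁ sin φ₂ + cos φ₁ cos φ₂ cos Δλ,  σ = 0.6896 rad → d_gc = 4386.0 km
Rhumb line: Δψ = -0.4909, q = Δφ/Δψ = 0.5085, d_rh = R√(Δφ²+q²Δλ²) = 4653.2 km
Excess = 4653.2 − 4386.0 = 267.2 ≈ 267 km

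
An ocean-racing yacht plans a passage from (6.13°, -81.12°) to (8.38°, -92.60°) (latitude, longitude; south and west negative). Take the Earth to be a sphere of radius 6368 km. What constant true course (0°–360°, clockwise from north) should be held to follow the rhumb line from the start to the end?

Δψ = ln[tan(π/4+φ₂/2)/tan(π/4+φ₁/2)] = +0.0396
Δλ = -0.2004 rad (taken the short way round)
course = atan2(Δλ, Δψ) = 281.18°

281.2°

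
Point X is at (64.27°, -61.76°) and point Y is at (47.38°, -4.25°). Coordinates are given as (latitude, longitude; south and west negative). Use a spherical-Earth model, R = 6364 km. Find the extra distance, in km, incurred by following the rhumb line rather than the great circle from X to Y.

Great circle: cos σ = sin φ₁ sin φ₂ + cos φ₁ cos φ₂ cos Δλ,  σ = 0.6080 rad → d_gc = 3869.2 km
Rhumb line: Δψ = -0.5353, q = Δφ/Δψ = 0.5507, d_rh = R√(Δφ²+q²Δλ²) = 3986.6 km
Excess = 3986.6 − 3869.2 = 117.4 ≈ 117 km

117 km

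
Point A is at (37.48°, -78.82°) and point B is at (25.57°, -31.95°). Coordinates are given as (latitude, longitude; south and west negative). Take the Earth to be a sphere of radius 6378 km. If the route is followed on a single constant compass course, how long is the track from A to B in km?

Δψ = ln[tan(π/4+φ₂/2)/tan(π/4+φ₁/2)] = -0.2446;  Δφ = -0.2079 rad,  Δλ = +0.8180 rad
q = Δφ/Δψ = 0.8497
d = R·√(Δφ² + q²Δλ²) = 6378·0.72551 = 4627 km

4627 km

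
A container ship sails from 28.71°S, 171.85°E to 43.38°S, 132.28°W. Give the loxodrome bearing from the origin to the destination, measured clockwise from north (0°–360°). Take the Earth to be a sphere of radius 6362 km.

Meridional parts: M(φ₁)=-0.5235, M(φ₂)=-0.8419 → ΔM = -0.3185;  Δλ = +0.9751 rad
tan C = Δλ / ΔM = -3.0619 → C = 108.09°

108.1°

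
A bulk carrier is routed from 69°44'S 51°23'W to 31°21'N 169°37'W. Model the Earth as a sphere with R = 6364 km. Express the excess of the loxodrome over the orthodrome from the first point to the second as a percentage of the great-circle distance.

5.4%

Great circle: σ = 2.2498 rad → d_gc = Rσ = 14317.6 km
Rhumb: Δφ = +1.7642, Δλ = -2.0636, Δψ = +2.2986, q = Δφ/Δψ = 0.7675 → d_rh = R√(Δφ²+q²Δλ²) = 15088.3 km
Excess = (15088.3 − 14317.6) / 14317.6 = 770.7 / 14317.6 = 5.38% ≈ 5.4%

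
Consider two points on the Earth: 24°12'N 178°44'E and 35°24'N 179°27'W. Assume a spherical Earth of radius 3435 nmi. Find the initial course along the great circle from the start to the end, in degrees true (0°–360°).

7.6°

θ = atan2( sin Δλ·cos φ₂ ,  cos φ₁ sin φ₂ − sin φ₁ cos φ₂ cos Δλ )
  = atan2(+0.0258, +0.1944) = 7.57°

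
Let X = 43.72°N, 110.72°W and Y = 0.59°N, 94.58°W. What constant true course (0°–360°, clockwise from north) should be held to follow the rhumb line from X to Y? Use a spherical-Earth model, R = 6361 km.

161.5°

Δψ = ln[tan(π/4+φ₂/2)/tan(π/4+φ₁/2)] = -0.8398
Δλ = +0.2817 rad (taken the short way round)
course = atan2(Δλ, Δψ) = 161.46°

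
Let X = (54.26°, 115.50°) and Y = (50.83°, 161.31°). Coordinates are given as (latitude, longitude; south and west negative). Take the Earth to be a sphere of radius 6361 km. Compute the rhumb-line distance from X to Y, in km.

3114 km

Δψ = ln[tan(π/4+φ₂/2)/tan(π/4+φ₁/2)] = -0.0985;  Δφ = -0.0599 rad,  Δλ = +0.7995 rad
q = Δφ/Δψ = 0.6077
d = R·√(Δφ² + q²Δλ²) = 6361·0.48958 = 3114 km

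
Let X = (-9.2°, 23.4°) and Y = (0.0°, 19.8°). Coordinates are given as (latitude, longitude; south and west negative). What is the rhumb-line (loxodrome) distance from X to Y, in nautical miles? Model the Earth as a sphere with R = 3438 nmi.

592 nmi

Rhumb course C = atan2(Δλ, Δψ) with Δψ = ln[tan(π/4+φ₂/2)/tan(π/4+φ₁/2)] = +0.1613, Δλ = -0.0628 → C = 338.71°
d = R·|Δφ| / |cos C| = 3438·0.16057 / 0.93177 = 592 nmi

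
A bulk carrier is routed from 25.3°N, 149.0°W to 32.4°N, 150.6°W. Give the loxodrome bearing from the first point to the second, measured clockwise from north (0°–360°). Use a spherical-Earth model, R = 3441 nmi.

Δψ = ln[tan(π/4+φ₂/2)/tan(π/4+φ₁/2)] = +0.1416
Δλ = -0.0279 rad (taken the short way round)
course = atan2(Δλ, Δψ) = 348.85°

348.8°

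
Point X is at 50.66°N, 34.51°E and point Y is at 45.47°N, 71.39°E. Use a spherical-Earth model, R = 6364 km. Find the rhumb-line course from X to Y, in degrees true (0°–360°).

Meridional parts: M(φ₁)=+1.0287, M(φ₂)=+0.8930 → ΔM = -0.1357;  Δλ = +0.6437 rad
tan C = Δλ / ΔM = -4.7432 → C = 101.91°

101.9°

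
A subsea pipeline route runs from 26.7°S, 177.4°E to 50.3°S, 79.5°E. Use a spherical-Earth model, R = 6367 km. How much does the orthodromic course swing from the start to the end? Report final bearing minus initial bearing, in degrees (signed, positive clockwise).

+72.3°

At departure: θ₁ = atan2(sin Δλ cos φ₂, cos φ₁ sin φ₂ − sin φ₁ cos φ₂ cos Δλ) = 221.04°
At arrival: θ₂ = atan2(sin Δλ cos φ₁, −cos φ₂ sin φ₁ + sin φ₂ cos φ₁ cos Δλ) = 293.32°
Δθ = θ₂ − θ₁ = +72.3°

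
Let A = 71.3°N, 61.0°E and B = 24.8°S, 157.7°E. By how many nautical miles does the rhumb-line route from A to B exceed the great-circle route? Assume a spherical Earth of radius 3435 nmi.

274 nmi

Great circle: cos σ = sin φ₁ sin φ₂ + cos φ₁ cos φ₂ cos Δλ,  σ = 2.0167 rad → d_gc = 6927.3 nmi
Rhumb line: Δψ = -2.2509, q = Δφ/Δψ = 0.7451, d_rh = R√(Δφ²+q²Δλ²) = 7201.0 nmi
Excess = 7201.0 − 6927.3 = 273.7 ≈ 274 nmi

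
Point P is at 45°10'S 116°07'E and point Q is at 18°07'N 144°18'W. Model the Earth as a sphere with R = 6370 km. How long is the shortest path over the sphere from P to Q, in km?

12162 km

Haversine: a = sin²(Δφ/2)+cos φ₁ cos φ₂ sin²(Δλ/2) = 0.66604;  σ = 2·atan2(√a,√(1−a))
σ = 109.395° → d = Rσ = 6370·1.90930 = 12162 km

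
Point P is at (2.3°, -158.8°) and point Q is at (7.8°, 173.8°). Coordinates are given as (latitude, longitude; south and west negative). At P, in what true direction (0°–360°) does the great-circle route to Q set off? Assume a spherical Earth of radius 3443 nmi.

282.4°

θ = atan2( sin Δλ·cos φ₂ ,  cos φ₁ sin φ₂ − sin φ₁ cos φ₂ cos Δλ )
  = atan2(-0.4559, +0.1003) = 282.41°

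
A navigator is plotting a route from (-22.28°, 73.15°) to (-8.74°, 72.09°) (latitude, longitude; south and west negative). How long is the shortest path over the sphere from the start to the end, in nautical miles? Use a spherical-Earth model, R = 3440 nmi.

815 nmi

cos σ = sin φ₁ sin φ₂ + cos φ₁ cos φ₂ cos Δλ
      = sin(-22.28°)sin(-8.74°) + cos(-22.28°)cos(-8.74°)cos(-1.06°) = 0.9721
σ = 13.578° → d = Rσ = 3440·0.23699 = 815 nmi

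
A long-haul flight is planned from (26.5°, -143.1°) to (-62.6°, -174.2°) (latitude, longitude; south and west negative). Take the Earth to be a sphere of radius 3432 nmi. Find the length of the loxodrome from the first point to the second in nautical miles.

5552 nmi

Rhumb course C = atan2(Δλ, Δψ) with Δψ = ln[tan(π/4+φ₂/2)/tan(π/4+φ₁/2)] = -1.8915, Δλ = -0.5428 → C = 196.01°
d = R·|Δφ| / |cos C| = 3432·1.55509 / 0.96120 = 5552 nmi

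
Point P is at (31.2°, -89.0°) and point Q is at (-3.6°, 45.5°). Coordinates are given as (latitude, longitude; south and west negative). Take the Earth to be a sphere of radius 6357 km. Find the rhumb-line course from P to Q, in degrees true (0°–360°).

105.2°

Δψ = ln[tan(π/4+φ₂/2)/tan(π/4+φ₁/2)] = -0.6365
Δλ = +2.3475 rad (taken the short way round)
course = atan2(Δλ, Δψ) = 105.17°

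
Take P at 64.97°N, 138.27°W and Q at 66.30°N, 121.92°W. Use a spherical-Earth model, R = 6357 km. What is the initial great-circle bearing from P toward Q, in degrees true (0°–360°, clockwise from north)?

71.5°

θ = atan2( sin Δλ·cos φ₂ ,  cos φ₁ sin φ₂ − sin φ₁ cos φ₂ cos Δλ )
  = atan2(+0.1131, +0.0379) = 71.46°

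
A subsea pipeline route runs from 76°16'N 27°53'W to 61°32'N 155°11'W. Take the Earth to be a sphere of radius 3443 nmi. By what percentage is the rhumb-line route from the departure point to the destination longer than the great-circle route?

21.2%

Great circle: σ = 0.6675 rad → d_gc = Rσ = 2298.1 nmi
Rhumb: Δφ = -0.2571, Δλ = -2.2218, Δψ = -0.7450, q = Δφ/Δψ = 0.3452 → d_rh = R√(Δφ²+q²Δλ²) = 2784.9 nmi
Excess = (2784.9 − 2298.1) / 2298.1 = 486.8 / 2298.1 = 21.18% ≈ 21.2%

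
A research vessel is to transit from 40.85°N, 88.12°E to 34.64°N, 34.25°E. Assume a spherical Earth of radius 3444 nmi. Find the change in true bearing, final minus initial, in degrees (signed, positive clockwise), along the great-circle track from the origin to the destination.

-34.6°

Initial bearing θ₁ = atan2(sin Δλ cos φ₂, cos φ₁ sin φ₂ − sin φ₁ cos φ₂ cos Δλ) = 279.62°
Final bearing θ₂ = (initial bearing from the destination back to the start) + 180° = 245.02°
Δθ = θ₂ − θ₁ = -34.6°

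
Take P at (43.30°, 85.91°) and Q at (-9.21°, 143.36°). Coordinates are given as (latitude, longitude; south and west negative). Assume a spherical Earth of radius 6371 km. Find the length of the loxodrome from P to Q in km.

8262 km

Δψ = ln[tan(π/4+φ₂/2)/tan(π/4+φ₁/2)] = -1.0015;  Δφ = -0.9165 rad,  Δλ = +1.0027 rad
q = Δφ/Δψ = 0.9151
d = R·√(Δφ² + q²Δλ²) = 6371·1.29689 = 8262 km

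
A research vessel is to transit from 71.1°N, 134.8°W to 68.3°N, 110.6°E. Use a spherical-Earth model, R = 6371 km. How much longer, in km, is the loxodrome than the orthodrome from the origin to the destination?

Great circle: cos σ = sin φ₁ sin φ₂ + cos φ₁ cos φ₂ cos Δλ,  σ = 0.5932 rad → d_gc = 3779.0 km
Rhumb line: Δψ = -0.1411, q = Δφ/Δψ = 0.3464, d_rh = R√(Δφ²+q²Δλ²) = 4425.1 km
Excess = 4425.1 − 3779.0 = 646.1 ≈ 646 km

646 km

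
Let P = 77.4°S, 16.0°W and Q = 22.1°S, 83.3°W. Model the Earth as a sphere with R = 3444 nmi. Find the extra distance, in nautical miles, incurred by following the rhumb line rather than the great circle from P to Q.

143 nmi

Great circle: cos σ = sin φ₁ sin φ₂ + cos φ₁ cos φ₂ cos Δλ,  σ = 1.1094 rad → d_gc = 3820.9 nmi
Rhumb line: Δψ = +1.8080, q = Δφ/Δψ = 0.5338, d_rh = R√(Δφ²+q²Δλ²) = 3963.9 nmi
Excess = 3963.9 − 3820.9 = 143.0 ≈ 143 nmi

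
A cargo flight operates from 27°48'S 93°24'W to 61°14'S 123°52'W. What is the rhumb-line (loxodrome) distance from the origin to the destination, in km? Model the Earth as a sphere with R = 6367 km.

Δψ = ln[tan(π/4+φ₂/2)/tan(π/4+φ₁/2)] = -0.8554;  Δφ = -0.5835 rad,  Δλ = -0.5317 rad
q = Δφ/Δψ = 0.6822
d = R·√(Δφ² + q²Δλ²) = 6367·0.68708 = 4375 km

4375 km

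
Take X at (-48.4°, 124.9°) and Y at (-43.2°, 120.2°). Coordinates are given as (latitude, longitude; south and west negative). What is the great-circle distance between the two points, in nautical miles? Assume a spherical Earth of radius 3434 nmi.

cos σ = sin φ₁ sin φ₂ + cos φ₁ cos φ₂ cos Δλ
      = sin(-48.40°)sin(-43.20°) + cos(-48.40°)cos(-43.20°)cos(-4.70°) = 0.9943
σ = 6.144° → d = Rσ = 3434·0.10722 = 368 nmi

368 nmi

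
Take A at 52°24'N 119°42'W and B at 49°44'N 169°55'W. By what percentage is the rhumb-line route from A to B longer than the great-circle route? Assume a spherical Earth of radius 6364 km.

2.0%

Great circle: σ = 0.5416 rad → d_gc = Rσ = 3446.5 km
Rhumb: Δφ = -0.0465, Δλ = -0.8764, Δψ = -0.0741, q = Δφ/Δψ = 0.6282 → d_rh = R√(Δφ²+q²Δλ²) = 3516.3 km
Excess = (3516.3 − 3446.5) / 3446.5 = 69.8 / 3446.5 = 2.03% ≈ 2.0%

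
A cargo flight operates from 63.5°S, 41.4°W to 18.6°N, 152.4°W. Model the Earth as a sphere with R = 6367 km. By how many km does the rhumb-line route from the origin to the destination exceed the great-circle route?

618 km

Great circle: cos σ = sin φ₁ sin φ₂ + cos φ₁ cos φ₂ cos Δλ,  σ = 2.0231 rad → d_gc = 12880.79 km
Rhumb line: Δψ = +1.7767, q = Δφ/Δψ = 0.8065, d_rh = R√(Δφ²+q²Δλ²) = 13498.34 km
Excess = 13498.34 − 12880.79 = 617.55 ≈ 618 km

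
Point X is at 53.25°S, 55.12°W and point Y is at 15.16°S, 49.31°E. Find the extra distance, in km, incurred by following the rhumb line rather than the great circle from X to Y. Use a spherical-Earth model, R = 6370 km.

586 km

Great circle: cos σ = sin φ₁ sin φ₂ + cos φ₁ cos φ₂ cos Δλ,  σ = 1.5051 rad → d_gc = 9587.6 km
Rhumb line: Δψ = +0.8344, q = Δφ/Δψ = 0.7968, d_rh = R√(Δφ²+q²Δλ²) = 10173.9 km
Excess = 10173.9 − 9587.6 = 586.3 ≈ 586 km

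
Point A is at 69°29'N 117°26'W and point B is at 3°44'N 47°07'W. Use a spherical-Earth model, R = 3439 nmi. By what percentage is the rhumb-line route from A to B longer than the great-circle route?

Great circle: σ = 1.3910 rad → d_gc = Rσ = 4783.8 nmi
Rhumb: Δφ = -1.1476, Δλ = +1.2273, Δψ = -1.6442, q = Δφ/Δψ = 0.6980 → d_rh = R√(Δφ²+q²Δλ²) = 4924.6 nmi
Excess = (4924.6 − 4783.8) / 4783.8 = 140.8 / 4783.8 = 2.94% ≈ 2.9%

2.9%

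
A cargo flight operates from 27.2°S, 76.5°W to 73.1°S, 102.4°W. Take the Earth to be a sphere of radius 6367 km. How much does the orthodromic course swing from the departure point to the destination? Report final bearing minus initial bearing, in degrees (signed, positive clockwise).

+21.7°

Initial bearing θ₁ = atan2(sin Δλ cos φ₂, cos φ₁ sin φ₂ − sin φ₁ cos φ₂ cos Δλ) = 189.85°
Final bearing θ₂ = (initial bearing from the destination back to the start) + 180° = 211.55°
Δθ = θ₂ − θ₁ = +21.7°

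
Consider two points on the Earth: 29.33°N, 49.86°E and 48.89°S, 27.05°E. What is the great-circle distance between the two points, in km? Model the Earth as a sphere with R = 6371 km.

8988 km

cos σ = sin φ₁ sin φ₂ + cos φ₁ cos φ₂ cos Δλ
      = sin(29.33°)sin(-48.89°) + cos(29.33°)cos(-48.89°)cos(-22.81°) = 0.1593
σ = 80.832° → d = Rσ = 6371·1.41079 = 8988 km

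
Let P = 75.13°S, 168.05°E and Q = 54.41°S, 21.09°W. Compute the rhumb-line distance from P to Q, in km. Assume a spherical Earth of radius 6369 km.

Rhumb course C = atan2(Δλ, Δψ) with Δψ = ln[tan(π/4+φ₂/2)/tan(π/4+φ₁/2)] = +0.9000, Δλ = +2.9821 → C = 73.21°
d = R·|Δφ| / |cos C| = 6369·0.36163 / 0.28893 = 7972 km

7972 km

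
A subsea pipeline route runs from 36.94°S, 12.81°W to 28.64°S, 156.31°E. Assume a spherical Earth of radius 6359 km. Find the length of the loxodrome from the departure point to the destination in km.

15781 km

Rhumb course C = atan2(Δλ, Δψ) with Δψ = ln[tan(π/4+φ₂/2)/tan(π/4+φ₁/2)] = +0.1726, Δλ = +2.9517 → C = 86.65°
d = R·|Δφ| / |cos C| = 6359·0.14486 / 0.05837 = 15781 km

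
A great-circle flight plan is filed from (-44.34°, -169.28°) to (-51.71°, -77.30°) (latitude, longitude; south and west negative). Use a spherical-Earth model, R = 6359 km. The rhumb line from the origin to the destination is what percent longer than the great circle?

7.0%

Great circle: σ = 1.0084 rad → d_gc = Rσ = 6412.1 km
Rhumb: Δφ = -0.1286, Δλ = +1.6054, Δψ = -0.1928, q = Δφ/Δψ = 0.6672 → d_rh = R√(Δφ²+q²Δλ²) = 6860.0 km
Excess = (6860.0 − 6412.1) / 6412.1 = 447.9 / 6412.1 = 6.99% ≈ 7.0%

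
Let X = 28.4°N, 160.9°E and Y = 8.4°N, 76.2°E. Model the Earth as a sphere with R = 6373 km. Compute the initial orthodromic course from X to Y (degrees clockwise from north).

274.9°

θ = atan2( sin Δλ·cos φ₂ ,  cos φ₁ sin φ₂ − sin φ₁ cos φ₂ cos Δλ )
  = atan2(-0.9850, +0.0850) = 274.93°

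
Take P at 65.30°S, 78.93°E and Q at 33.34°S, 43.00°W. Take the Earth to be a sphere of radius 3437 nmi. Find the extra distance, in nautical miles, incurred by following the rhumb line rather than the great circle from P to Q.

Great circle: cos σ = sin φ₁ sin φ₂ + cos φ₁ cos φ₂ cos Δλ,  σ = 1.2507 rad → d_gc = 4298.5 nmi
Rhumb line: Δψ = +0.9011, q = Δφ/Δψ = 0.6190, d_rh = R√(Δφ²+q²Δλ²) = 4916.9 nmi
Excess = 4916.9 − 4298.5 = 618.4 ≈ 618 nmi

618 nmi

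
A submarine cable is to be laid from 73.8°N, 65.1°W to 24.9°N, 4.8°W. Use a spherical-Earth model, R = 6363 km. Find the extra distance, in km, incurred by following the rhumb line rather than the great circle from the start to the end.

190 km

Great circle: cos σ = sin φ₁ sin φ₂ + cos φ₁ cos φ₂ cos Δλ,  σ = 1.0126 rad → d_gc = 6442.9 km
Rhumb line: Δψ = -1.5007, q = Δφ/Δψ = 0.5687, d_rh = R√(Δφ²+q²Δλ²) = 6632.9 km
Excess = 6632.9 − 6442.9 = 190.0 ≈ 190 km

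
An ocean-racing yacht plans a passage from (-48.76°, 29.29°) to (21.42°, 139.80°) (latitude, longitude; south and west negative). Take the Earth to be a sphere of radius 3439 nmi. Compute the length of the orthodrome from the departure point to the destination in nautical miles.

7162 nmi

cos σ = sin φ₁ sin φ₂ + cos φ₁ cos φ₂ cos Δλ
      = sin(-48.76°)sin(21.42°) + cos(-48.76°)cos(21.42°)cos(110.51°) = -0.4896
σ = 119.316° → d = Rσ = 3439·2.08246 = 7162 nmi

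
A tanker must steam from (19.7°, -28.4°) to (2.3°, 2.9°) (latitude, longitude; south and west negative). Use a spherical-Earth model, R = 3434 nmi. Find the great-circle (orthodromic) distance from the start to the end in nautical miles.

2109 nmi

Haversine: a = sin²(Δφ/2)+cos φ₁ cos φ₂ sin²(Δλ/2) = 0.09134;  σ = 2·atan2(√a,√(1−a))
σ = 35.182° → d = Rσ = 3434·0.61404 = 2109 nmi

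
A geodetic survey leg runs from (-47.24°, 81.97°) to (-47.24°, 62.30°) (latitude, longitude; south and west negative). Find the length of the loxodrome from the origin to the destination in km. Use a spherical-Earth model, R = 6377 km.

1486 km

Δψ = ln[tan(π/4+φ₂/2)/tan(π/4+φ₁/2)] = +0.0000;  Δφ = +0.0000 rad,  Δλ = -0.3433 rad
Δψ ≈ 0 so q = cos φ₁ = 0.6789
d = R·√(Δφ² + q²Δλ²) = 6377·0.23308 = 1486 km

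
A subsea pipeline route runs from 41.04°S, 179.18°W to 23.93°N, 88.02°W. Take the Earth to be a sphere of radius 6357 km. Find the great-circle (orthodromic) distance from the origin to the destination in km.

Haversine: a = sin²(Δφ/2)+cos φ₁ cos φ₂ sin²(Δλ/2) = 0.64014;  σ = 2·atan2(√a,√(1−a))
σ = 106.277° → d = Rσ = 6357·1.85488 = 11791 km

11791 km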